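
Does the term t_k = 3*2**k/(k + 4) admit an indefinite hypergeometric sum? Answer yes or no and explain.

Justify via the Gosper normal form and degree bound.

No; the degree bound rules out any f.

The ratio is 2*(k + 4)/(k + 5).
Normal form (A,B,C) = (2*k + 8, k + 5, 1).
Set up (2*k + 8)·f(k+1) − (k + 4)·f(k) − (1) = 0.
Degrees (1,1,0) ⇒ d ≤ -1.
deg f ≤ -1 is impossible — no certificate.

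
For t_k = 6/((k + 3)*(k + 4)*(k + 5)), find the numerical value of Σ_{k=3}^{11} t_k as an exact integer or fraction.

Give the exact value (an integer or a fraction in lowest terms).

r(k) = (k + 3)/(k + 6) after simplifying.
So A=k + 3 and B=k + 6, with C=1.
Need (k + 3)·f(k+1) − (k + 5)·f(k) = 1.
d = 2 from the (1,1,0) case.
Match coefficients ⇒ f(k) = k*(k + 7)/24.
Get s_k = R·t_k = k*(k + 7)/(4*(k + 3)*(k + 4)) with R(k) = B(k−1)f(k)/C(k) = k*(k + 5)*(k + 7)/24.
Δs = 6/(k**3 + 12*k**2 + 47*k + 60), as required.
Telescoping: Σ = s_(12) − s_(3) = 19/80 − (5/28) = 33/560.

Σ = 33/560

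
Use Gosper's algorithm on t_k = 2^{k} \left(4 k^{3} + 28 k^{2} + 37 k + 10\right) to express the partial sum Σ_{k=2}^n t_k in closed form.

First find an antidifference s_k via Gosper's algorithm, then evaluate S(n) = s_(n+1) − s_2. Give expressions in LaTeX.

Step 1: r(k) = 2*(4*k**3 + 40*k**2 + 105*k + 79)/(4*k**3 + 28*k**2 + 37*k + 10).
Take A(k)=2, B(k)=1, C(k)=k**3 + 7*k**2 + 37*k/4 + 5/2.
Need (2)·f(k+1) − (1)·f(k) = k**3 + 7*k**2 + 37*k/4 + 5/2.
From deg A=0, deg B=0, deg C=3: d=3.
Match coefficients ⇒ f(k) = k*(2*k - 1)*(2*k + 3)/4.
So s_k = (B(k−1)f/C)·t_k = (k*(2*k - 1)*(2*k + 3)/(4*k**3 + 28*k**2 + 37*k + 10))·t_k = 2**k*k*(4*k**2 + 4*k - 3).
Check: Δs_k = 2**k*(4*k**3 + 28*k**2 + 37*k + 10). ✓
Evaluate: s_(n+1) = 2**(n + 1)*(4*n**3 + 16*n**2 + 17*n + 5); subtract s_(2) = 168 ⇒ S(n) = 8*2**n*n**3 + 32*2**n*n**2 + 34*2**n*n + 10*2**n - 168.

S(n) = 8 \cdot 2^{n} n^{3} + 32 \cdot 2^{n} n^{2} + 34 \cdot 2^{n} n + 10 \cdot 2^{n} - 168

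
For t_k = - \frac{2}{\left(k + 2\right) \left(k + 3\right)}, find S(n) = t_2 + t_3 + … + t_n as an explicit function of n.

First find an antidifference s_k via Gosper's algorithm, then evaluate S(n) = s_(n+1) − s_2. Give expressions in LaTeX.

Ratio r(k) = (k + 2)/(k + 4).
A = k + 2, B = k + 4, C = 1.
Solve (k + 2)·f(k+1) − (k + 3)·f(k) = 1.
Bound: deg f ≤ 1.
Match coefficients ⇒ f(k) = k/2.
R(k) = B(k−1)·f(k)/C(k) = k*(k + 3)/2; s_k = R·t_k = -k/(k + 2).
Verify: -2/(k**2 + 5*k + 6) matches t_k.
Evaluate: s_(n+1) = (-n - 1)/(n + 3); subtract s_(2) = -1/2 ⇒ S(n) = (1 - n)/(2*(n + 3)).

S(n) = \frac{1 - n}{2 \left(n + 3\right)}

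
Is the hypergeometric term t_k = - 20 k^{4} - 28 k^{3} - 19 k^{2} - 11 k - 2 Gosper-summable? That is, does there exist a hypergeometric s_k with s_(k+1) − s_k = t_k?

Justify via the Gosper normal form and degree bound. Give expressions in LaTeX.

r(k) = (20*k**4 + 108*k**3 + 223*k**2 + 213*k + 80)/(20*k**4 + 28*k**3 + 19*k**2 + 11*k + 2) after simplifying.
Normal form (A,B,C) = (1, 1, k**4 + 7*k**3/5 + 19*k**2/20 + 11*k/20 + 1/10).
Solve (1)·f(k+1) − (1)·f(k) = k**4 + 7*k**3/5 + 19*k**2/20 + 11*k/20 + 1/10.
Degrees (0,0,4) ⇒ d ≤ 5.
Coefficient equations give f(k) = k*(4*k**4 - 3*k**3 - k**2 + 3*k - 1)/20.
So s_k = (B(k−1)f/C)·t_k = (k*(4*k**4 - 3*k**3 - k**2 + 3*k - 1)/(20*k**4 + 28*k**3 + 19*k**2 + 11*k + 2))·t_k = k*(-4*k**4 + 3*k**3 + k**2 - 3*k + 1).
s_(k+1) − s_k = -20*k**4 - 28*k**3 - 19*k**2 - 11*k - 2 = t_k.

Yes. s_k = k \left(- 4 k^{4} + 3 k^{3} + k^{2} - 3 k + 1\right).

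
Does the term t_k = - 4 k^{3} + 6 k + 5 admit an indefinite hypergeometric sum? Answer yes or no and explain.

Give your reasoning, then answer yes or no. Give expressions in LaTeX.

Step 1: r(k) = (6*k - 4*(k + 1)**3 + 11)/(-4*k**3 + 6*k + 5).
Factor: A=1; B=1; C=k**3 - 3*k/2 - 5/4.
Need (1)·f(k+1) − (1)·f(k) = k**3 - 3*k/2 - 5/4.
d = 4 from the (0,0,3) case.
Match coefficients ⇒ f(k) = k*(k**3 - 2*k**2 - 2*k - 2)/4.
So s_k = (B(k−1)f/C)·t_k = (k*(k**3 - 2*k**2 - 2*k - 2)/(4*k**3 - 6*k - 5))·t_k = k*(-k**3 + 2*k**2 + 2*k + 2).
Δs = -4*k**3 + 6*k + 5, as required.

Yes. s_k = k \left(- k^{3} + 2 k^{2} + 2 k + 2\right).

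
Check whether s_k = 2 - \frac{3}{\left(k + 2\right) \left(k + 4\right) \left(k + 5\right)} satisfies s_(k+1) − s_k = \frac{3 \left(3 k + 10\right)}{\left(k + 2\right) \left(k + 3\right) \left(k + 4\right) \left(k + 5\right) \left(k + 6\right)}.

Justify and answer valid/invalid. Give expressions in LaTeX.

s_(k+1) = 2 - 3/((k + 3)*(k + 5)*(k + 6))
s_(k+1) − s_k = 3*(3*k + 10)/(k**5 + 20*k**4 + 155*k**3 + 580*k**2 + 1044*k + 720)
(s_(k+1) − s_k) − t_k = 0

valid; difference matches t_k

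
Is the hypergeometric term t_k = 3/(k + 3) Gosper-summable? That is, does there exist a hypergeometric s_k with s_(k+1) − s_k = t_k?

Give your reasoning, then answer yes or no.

No. Not Gosper-summable.

r(k) = (k + 3)/(k + 4) after simplifying.
Gosper form: A/B · C(k+1)/C(k) with A=k + 3, B=k + 4, C=1.
f must satisfy (k + 3)·f(k+1) − (k + 3)·f(k) = 1.
From deg A=1, deg B=1, deg C=0: d=0.
Generic f = c0 gives residual -1; -1 = 0 cannot hold, so t_k is not Gosper-summable.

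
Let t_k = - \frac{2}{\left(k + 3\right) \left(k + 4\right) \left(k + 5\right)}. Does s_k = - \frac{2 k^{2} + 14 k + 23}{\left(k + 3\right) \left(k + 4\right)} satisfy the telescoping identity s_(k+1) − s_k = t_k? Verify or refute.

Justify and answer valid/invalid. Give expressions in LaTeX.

Valid — Δs_k = t_k.

s_(k+1) = (-14*k - 2*(k + 1)**2 - 37)/((k + 4)*(k + 5))
s_(k+1) − s_k = -2/(k**3 + 12*k**2 + 47*k + 60)
(s_(k+1) − s_k) − t_k = 0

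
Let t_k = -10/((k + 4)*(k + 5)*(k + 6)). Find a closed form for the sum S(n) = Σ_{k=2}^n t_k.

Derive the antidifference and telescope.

S(n) = 5*(-n**2 - 11*n + 12)/(42*(n**2 + 11*n + 30))

Ratio r(k) = (k + 4)/(k + 7).
A = k + 4, B = k + 7, C = 1.
f must satisfy (k + 4)·f(k+1) − (k + 6)·f(k) = 1.
Bound: deg f ≤ 2.
Coefficient equations give f(k) = k*(k + 9)/40.
So s_k = (B(k−1)f/C)·t_k = (k*(k + 6)*(k + 9)/40)·t_k = k*(-k - 9)/(4*(k + 4)*(k + 5)).
Check: Δs_k = -10/(k**3 + 15*k**2 + 74*k + 120). ✓
Evaluate: s_(n+1) = (-n**2 - 11*n - 10)/(4*(n**2 + 11*n + 30)); subtract s_(2) = -11/84 ⇒ S(n) = 5*(-n**2 - 11*n + 12)/(42*(n**2 + 11*n + 30)).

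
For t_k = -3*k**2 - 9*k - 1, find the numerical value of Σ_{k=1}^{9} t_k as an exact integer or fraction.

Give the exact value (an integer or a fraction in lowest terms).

Σ = -1269

r(k) = (3*k**2 + 15*k + 13)/(3*k**2 + 9*k + 1) after simplifying.
So A=1 and B=1, with C=k**2 + 3*k + 1/3.
Set up (1)·f(k+1) − (1)·f(k) − (k**2 + 3*k + 1/3) = 0.
deg f ≤ 3 (via 0,0,2).
A polynomial solution: f(k) = k*(k**2 + 3*k - 3)/3.
Then R = B(k−1)f/C = k*(k**2 + 3*k - 3)/(3*k**2 + 9*k + 1), so s_k = R(k)·t_k = k*(-k**2 - 3*k + 3).
Verify: -3*k**2 - 9*k - 1 matches t_k.
Sum = s_(10) − s_(1); s_(10) = -1270, s_(1) = -1 ⇒ -1269.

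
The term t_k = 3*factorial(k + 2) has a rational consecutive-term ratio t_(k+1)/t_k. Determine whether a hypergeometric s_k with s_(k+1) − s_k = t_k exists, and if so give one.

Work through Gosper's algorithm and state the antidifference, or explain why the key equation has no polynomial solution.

Compute t_(k+1)/t_k: get k + 3.
Gosper form: A/B · C(k+1)/C(k) with A=k + 3, B=1, C=1.
Key eq: (k + 3)·f(k+1) = (1)·f(k) + (1).
From deg A=1, deg B=0, deg C=0: d=-1.
Negative degree bound (-1): no f exists, t_k not Gosper-summable.

none — t_k is not Gosper-summable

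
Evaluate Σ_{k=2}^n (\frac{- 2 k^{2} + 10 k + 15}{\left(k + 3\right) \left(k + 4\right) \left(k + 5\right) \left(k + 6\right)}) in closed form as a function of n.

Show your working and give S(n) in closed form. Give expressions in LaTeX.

S(n) = \frac{- 11 n^{3} + 255 n^{2} + 446 n - 690}{210 \left(n^{3} + 15 n^{2} + 74 n + 120\right)}

Step 1: r(k) = (2*k**3 - 41*k - 69)/(2*k**3 + 4*k**2 - 85*k - 105).
Normal form (A,B,C) = (k + 3, k + 7, k**2 - 5*k - 15/2).
Key eq: (k + 3)·f(k+1) = (k + 6)·f(k) + (k**2 - 5*k - 15/2).
Degrees (1,1,2) ⇒ d ≤ 3.
Coefficient equations give f(k) = -k*(k**2 + 132*k + 167)/120.
Certificate R = B(k−1)f/C = -k*(k + 6)*(k**2 + 132*k + 167)/(60*(2*k**2 - 10*k - 15)) gives s_k = k*(k**2 + 132*k + 167)/(60*(k + 3)*(k + 4)*(k + 5)).
Check: Δs_k = (-2*k**2 + 10*k + 15)/(k**4 + 18*k**3 + 119*k**2 + 342*k + 360). ✓
Σ_(k=2)^n t_k = s_(n+1) − s_(2) = ((n**3 + 135*n**2 + 434*n + 300)/(60*(n**3 + 15*n**2 + 74*n + 120))) − (29/420), i.e. (-11*n**3 + 255*n**2 + 446*n - 690)/(210*(n**3 + 15*n**2 + 74*n + 120)).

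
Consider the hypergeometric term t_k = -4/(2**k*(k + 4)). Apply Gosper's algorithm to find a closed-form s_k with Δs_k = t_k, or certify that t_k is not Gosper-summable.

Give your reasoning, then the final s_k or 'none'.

no hypergeometric antidifference exists

Step 1: r(k) = (k + 4)/(2*(k + 5)).
Take A(k)=k/2 + 2, B(k)=k + 5, C(k)=1.
Solve (k/2 + 2)·f(k+1) − (k + 4)·f(k) = 1.
Bound: deg f ≤ -1.
Bound -1 < 0, so the key equation has no polynomial solution.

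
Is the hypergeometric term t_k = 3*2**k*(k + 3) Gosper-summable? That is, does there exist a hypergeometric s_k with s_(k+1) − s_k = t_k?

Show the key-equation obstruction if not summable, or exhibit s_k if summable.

The ratio is 2*(k + 4)/(k + 3).
Gosper form: A/B · C(k+1)/C(k) with A=2, B=1, C=k + 3.
f must satisfy (2)·f(k+1) − (1)·f(k) = k + 3.
Degrees (0,0,1) ⇒ d ≤ 1.
Solve for f: f(k) = k + 1 (degree 1 ≤ 1).
Then R = B(k−1)f/C = (k + 1)/(k + 3), so s_k = R(k)·t_k = 3*2**k*(k + 1).
s_(k+1) − s_k = 3*2**k*(k + 3) = t_k.

Yes. s_k = 3*2**k*(k + 1).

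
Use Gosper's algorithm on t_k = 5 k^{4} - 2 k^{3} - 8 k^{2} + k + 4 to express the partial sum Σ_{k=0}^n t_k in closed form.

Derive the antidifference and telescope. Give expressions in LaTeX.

t_(k+1)/t_k = k*(5*k**3 + 18*k**2 + 16*k - 1)/(5*k**4 - 2*k**3 - 8*k**2 + k + 4).
Gosper form: A/B · C(k+1)/C(k) with A=1, B=1, C=k**4 - 2*k**3/5 - 8*k**2/5 + k/5 + 4/5.
Solve (1)·f(k+1) − (1)·f(k) = k**4 - 2*k**3/5 - 8*k**2/5 + k/5 + 4/5.
Bound: deg f ≤ 5.
Coefficient equations give f(k) = k*(k**4 - 3*k**3 + 4*k + 2)/5.
So s_k = (B(k−1)f/C)·t_k = (k*(k**4 - 3*k**3 + 4*k + 2)/((k - 1)*(5*k**3 + 3*k**2 - 5*k - 4)))·t_k = k*(k**4 - 3*k**3 + 4*k + 2).
Verify: 5*k**4 - 2*k**3 - 8*k**2 + k + 4 matches t_k.
Σ_(k=0)^n t_k = s_(n+1) − s_(0) = (n**5 + 2*n**4 - 2*n**3 - 4*n**2 + 3*n + 4) − (0), i.e. n**5 + 2*n**4 - 2*n**3 - 4*n**2 + 3*n + 4.

S(n) = n^{5} + 2 n^{4} - 2 n^{3} - 4 n^{2} + 3 n + 4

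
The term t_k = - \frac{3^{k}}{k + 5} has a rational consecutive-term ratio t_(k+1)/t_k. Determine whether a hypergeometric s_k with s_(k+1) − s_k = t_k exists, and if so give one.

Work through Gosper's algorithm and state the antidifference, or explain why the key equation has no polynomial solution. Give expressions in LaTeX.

not Gosper-summable; s_k does not exist

Ratio r(k) = 3*(k + 5)/(k + 6).
Gosper form: A/B · C(k+1)/C(k) with A=3*k + 15, B=k + 6, C=1.
Key eq: (3*k + 15)·f(k+1) = (k + 5)·f(k) + (1).
Bound: deg f ≤ -1.
Bound -1 < 0, so the key equation has no polynomial solution.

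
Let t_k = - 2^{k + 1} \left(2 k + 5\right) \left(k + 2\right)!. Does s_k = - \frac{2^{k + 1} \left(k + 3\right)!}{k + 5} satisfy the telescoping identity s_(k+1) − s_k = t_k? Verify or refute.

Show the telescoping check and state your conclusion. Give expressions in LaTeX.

s_(k+1) = -2**(k + 2)*factorial(k + 4)/(k + 6)
s_(k+1) − s_k = -2**(k + 1)*(2*k**2 + 17*k + 34)*factorial(k + 3)/((k + 5)*(k + 6))
(s_(k+1) − s_k) − t_k = 2**(k + 2)*(2*k**2 + 15*k + 24)*factorial(k + 2)/((k + 5)*(k + 6))

Invalid: residual \frac{2^{k + 2} \left(2 k^{2} + 15 k + 24\right) \left(k + 2\right)!}{\left(k + 5\right) \left(k + 6\right)} ≠ 0.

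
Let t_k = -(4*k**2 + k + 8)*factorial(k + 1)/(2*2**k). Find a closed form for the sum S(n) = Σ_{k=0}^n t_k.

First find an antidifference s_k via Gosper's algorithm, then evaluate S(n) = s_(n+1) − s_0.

S(n) = -(6*2**n + 4*n**3*factorial(n) + 13*n**2*factorial(n) + 11*n*factorial(n) + 2*factorial(n))/(2*2**n)

Ratio r(k) = (k + 2)*(k + 4*(k + 1)**2 + 9)/(2*(4*k**2 + k + 8)).
Take A(k)=k/2 + 1, B(k)=1, C(k)=k**2 + k/4 + 2.
Key eq: (k/2 + 1)·f(k+1) = (1)·f(k) + (k**2 + k/4 + 2).
deg f ≤ 1 (via 1,0,2).
A polynomial solution: f(k) = (4*k - 3)/2.
Get s_k = R·t_k = -(4*k - 3)*factorial(k + 1)/2**k with R(k) = B(k−1)f(k)/C(k) = 2*(4*k - 3)/(4*k**2 + k + 8).
Δs = -(4*k**2 + k + 8)*factorial(k + 1)/(2*2**k), as required.
s_(n+1) = -2**(-n - 1)*(4*n + 1)*factorial(n + 2) and s_(0) = 3, so S(n) = -(6*2**n + 4*n**3*factorial(n) + 13*n**2*factorial(n) + 11*n*factorial(n) + 2*factorial(n))/(2*2**n).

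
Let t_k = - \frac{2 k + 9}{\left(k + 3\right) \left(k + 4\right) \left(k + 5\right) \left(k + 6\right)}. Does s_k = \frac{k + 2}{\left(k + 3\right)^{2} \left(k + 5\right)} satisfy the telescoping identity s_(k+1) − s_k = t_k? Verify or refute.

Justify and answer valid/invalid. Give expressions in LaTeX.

Invalid: residual \frac{3 k^{2} + 25 k + 51}{k^{6} + 25 k^{5} + 257 k^{4} + 1391 k^{3} + 4182 k^{2} + 6624 k + 4320} ≠ 0.

s_(k+1) = (k + 3)/((k + 4)**2*(k + 6))
s_(k+1) − s_k = (-(k + 2)*(k + 4)**2*(k + 6) + (k + 3)**3*(k + 5))/((k + 3)**2*(k + 4)**2*(k + 5)*(k + 6))
(s_(k+1) − s_k) − t_k = (3*k**2 + 25*k + 51)/(k**6 + 25*k**5 + 257*k**4 + 1391*k**3 + 4182*k**2 + 6624*k + 4320)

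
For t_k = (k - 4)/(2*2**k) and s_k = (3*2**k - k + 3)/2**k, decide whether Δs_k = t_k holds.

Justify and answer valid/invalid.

s_(k+1) = (6*2**k - k + 2)/(2*2**k)
s_(k+1) − s_k = (k - 4)/(2*2**k)
(s_(k+1) − s_k) − t_k = 0

Valid: the claim telescopes to t_k.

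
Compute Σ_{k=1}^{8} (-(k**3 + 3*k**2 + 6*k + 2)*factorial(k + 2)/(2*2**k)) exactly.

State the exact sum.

Ratio r(k) = (k**4 + 9*k**3 + 33*k**2 + 57*k + 36)/(2*(k**3 + 3*k**2 + 6*k + 2)).
Gosper form: A/B · C(k+1)/C(k) with A=k/2 + 3/2, B=1, C=k**3 + 3*k**2 + 6*k + 2.
f must satisfy (k/2 + 3/2)·f(k+1) − (1)·f(k) = k**3 + 3*k**2 + 6*k + 2.
deg f ≤ 2 (via 1,0,3).
A polynomial solution: f(k) = 2*(k - 1)*(k + 1).
Get s_k = R·t_k = -(k - 1)*(k + 1)*factorial(k + 2)/2**k with R(k) = B(k−1)f(k)/C(k) = 2*(k - 1)*(k + 1)/(k**3 + 3*k**2 + 6*k + 2).
Check: Δs_k = -(k**3 + 3*k**2 + 6*k + 2)*factorial(k + 2)/(2*2**k). ✓
Evaluate s at k=9 and k=1: -6237000 and 0; difference -6237000.

Σ = -6237000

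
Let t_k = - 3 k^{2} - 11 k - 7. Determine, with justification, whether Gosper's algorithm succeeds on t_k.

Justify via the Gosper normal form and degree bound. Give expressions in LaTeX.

Yes. s_k = k \left(- k^{2} - 4 k - 2\right).

Compute t_(k+1)/t_k: get (3*k**2 + 17*k + 21)/(3*k**2 + 11*k + 7).
A = 1, B = 1, C = k**2 + 11*k/3 + 7/3.
Key eq: (1)·f(k+1) = (1)·f(k) + (k**2 + 11*k/3 + 7/3).
d = 3 from the (0,0,2) case.
Solving with deg f ≤ 3: f(k) = k*(k**2 + 4*k + 2)/3.
Certificate R = B(k−1)f/C = k*(k**2 + 4*k + 2)/(3*k**2 + 11*k + 7) gives s_k = k*(-k**2 - 4*k - 2).
Verify: -3*k**2 - 11*k - 7 matches t_k.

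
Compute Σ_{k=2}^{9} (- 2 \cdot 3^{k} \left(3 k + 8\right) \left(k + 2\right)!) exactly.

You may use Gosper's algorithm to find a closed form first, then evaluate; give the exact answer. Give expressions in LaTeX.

Compute t_(k+1)/t_k: get 3*(k + 3)*(3*k + 11)/(3*k + 8).
So A=3*k + 9 and B=1, with C=k + 8/3.
Need (3*k + 9)·f(k+1) − (1)·f(k) = k + 8/3.
deg f ≤ 0 (via 1,0,1).
Solving with deg f ≤ 0: f(k) = 1/3.
Then R = B(k−1)f/C = 1/(3*k + 8), so s_k = R(k)·t_k = -2*3**k*factorial(k + 2).
s_(k+1) − s_k = -2*3**k*(3*k + 8)*factorial(k + 2) = t_k.
Telescoping: Σ = s_(10) − s_(2) = -56569130956800 − (-432) = -56569130956368.

Σ = -56569130956368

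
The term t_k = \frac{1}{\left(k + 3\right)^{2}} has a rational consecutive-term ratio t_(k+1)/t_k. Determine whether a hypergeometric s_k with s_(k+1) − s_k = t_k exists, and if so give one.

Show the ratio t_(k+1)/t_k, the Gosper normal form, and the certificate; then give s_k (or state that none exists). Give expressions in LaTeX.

r(k) = (k + 3)**2/(k + 4)**2 after simplifying.
Take A(k)=k**2 + 6*k + 9, B(k)=k**2 + 8*k + 16, C(k)=1.
Key eq: (k**2 + 6*k + 9)·f(k+1) = (k**2 + 6*k + 9)·f(k) + (1).
From deg A=2, deg B=2, deg C=0: d=0.
Put f(k) = c0: A·f(k+1) − B(k−1)·f(k) − C = -1; need -1 = 0 — inconsistent ⇒ no f, not summable.

none (Gosper's algorithm certifies no s_k)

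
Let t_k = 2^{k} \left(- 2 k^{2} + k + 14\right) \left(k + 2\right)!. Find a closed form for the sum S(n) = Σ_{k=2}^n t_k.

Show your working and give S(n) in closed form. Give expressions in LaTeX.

S(n) = - 2 \cdot 2^{n} n \left(n + 3\right)! + 6 \cdot 2^{n} \left(n + 3\right)! - 192

Step 1: r(k) = 2*(k + 3)*(k - 2*(k + 1)**2 + 15)/(-2*k**2 + k + 14).
A = 2*k + 6, B = 1, C = k**2 - k/2 - 7.
Solve (2*k + 6)·f(k+1) − (1)·f(k) = k**2 - k/2 - 7.
Bound: deg f ≤ 1.
Coefficient equations give f(k) = (k - 4)/2.
Then R = B(k−1)f/C = (k - 4)/(2*k**2 - k - 14), so s_k = R(k)·t_k = -2**k*(k - 4)*factorial(k + 2).
Δs = 2**k*(-2*k**2 + k + 14)*factorial(k + 2), as required.
s_(n+1) = -2**(n + 1)*(n - 3)*factorial(n + 3) and s_(2) = 192, so S(n) = -2*2**n*n*factorial(n + 3) + 6*2**n*factorial(n + 3) - 192.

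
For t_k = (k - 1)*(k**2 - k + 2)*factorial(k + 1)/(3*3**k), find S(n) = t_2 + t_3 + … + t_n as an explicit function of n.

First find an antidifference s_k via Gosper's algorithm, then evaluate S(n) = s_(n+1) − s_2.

S(n) = 3**(-n - 1)*(8*3**n + n**4*factorial(n) + 2*n**3*factorial(n) - 5*n**2*factorial(n) - 14*n*factorial(n) - 8*factorial(n))

Ratio r(k) = k*(k + 2)*(-k + (k + 1)**2 + 1)/(3*(k - 1)*(k**2 - k + 2)).
Normal form (A,B,C) = (k/3 + 2/3, 1, k**3 - 2*k**2 + 3*k - 2).
f must satisfy (k/3 + 2/3)·f(k+1) − (1)·f(k) = k**3 - 2*k**2 + 3*k - 2.
Degrees (1,0,3) ⇒ d ≤ 2.
Match coefficients ⇒ f(k) = 3*(k**2 - 3*k - 2).
Certificate R = B(k−1)f/C = 3*(k**2 - 3*k - 2)/((k - 1)*(k**2 - k + 2)) gives s_k = (k**2 - 3*k - 2)*factorial(k + 1)/3**k.
s_(k+1) − s_k = (k - 1)*(k**2 - k + 2)*factorial(k + 1)/(3*3**k) = t_k.
Evaluate: s_(n+1) = 3**(-n - 1)*(n**2 - n - 4)*factorial(n + 2); subtract s_(2) = -8/3 ⇒ S(n) = 3**(-n - 1)*(8*3**n + n**4*factorial(n) + 2*n**3*factorial(n) - 5*n**2*factorial(n) - 14*n*factorial(n) - 8*factorial(n)).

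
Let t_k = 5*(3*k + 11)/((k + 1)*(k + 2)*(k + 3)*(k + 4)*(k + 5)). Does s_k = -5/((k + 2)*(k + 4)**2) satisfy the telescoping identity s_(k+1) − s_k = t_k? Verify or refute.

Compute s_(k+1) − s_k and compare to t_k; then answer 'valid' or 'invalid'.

s_(k+1) = -5/((k + 3)*(k + 5)**2)
s_(k+1) − s_k = -5/((k + 3)*(k + 5)**2) + 5/((k + 2)*(k + 4)**2)
(s_(k+1) − s_k) − t_k = 15*(-4*k**2 - 31*k - 59)/(k**7 + 24*k**6 + 240*k**5 + 1290*k**4 + 3999*k**3 + 7086*k**2 + 6560*k + 2400)

Invalid: residual 15*(-4*k**2 - 31*k - 59)/(k**7 + 24*k**6 + 240*k**5 + 1290*k**4 + 3999*k**3 + 7086*k**2 + 6560*k + 2400) ≠ 0.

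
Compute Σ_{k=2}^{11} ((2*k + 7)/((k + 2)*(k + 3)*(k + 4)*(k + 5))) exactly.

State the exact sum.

Σ = 25/672

Compute t_(k+1)/t_k: get (k + 2)*(2*k + 9)/((k + 6)*(2*k + 7)).
A = k + 2, B = k + 6, C = k + 7/2.
f must satisfy (k + 2)·f(k+1) − (k + 5)·f(k) = k + 7/2.
deg f ≤ 3 (via 1,1,1).
A polynomial solution: f(k) = k*(k + 3)*(k + 6)/16.
Certificate R = B(k−1)f/C = k*(k + 3)*(k + 5)*(k + 6)/(8*(2*k + 7)) gives s_k = k*(k + 6)/(8*(k**2 + 6*k + 8)).
Δs = (2*k + 7)/(k**4 + 14*k**3 + 71*k**2 + 154*k + 120), as required.
Σ_(k=2)^(11) t_k = s_(12) − s_(2) = 27/224 − (1/12) = 25/672.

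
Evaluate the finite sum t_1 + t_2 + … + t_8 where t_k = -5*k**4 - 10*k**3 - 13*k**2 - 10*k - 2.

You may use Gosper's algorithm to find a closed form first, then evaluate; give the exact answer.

t_(k+1)/t_k = (5*k**4 + 30*k**3 + 73*k**2 + 86*k + 40)/(5*k**4 + 10*k**3 + 13*k**2 + 10*k + 2).
Normal form (A,B,C) = (1, 1, k**4 + 2*k**3 + 13*k**2/5 + 2*k + 2/5).
Key eq: (1)·f(k+1) = (1)·f(k) + (k**4 + 2*k**3 + 13*k**2/5 + 2*k + 2/5).
Bound: deg f ≤ 5.
Solving with deg f ≤ 5: f(k) = k*(k + 1)*(k**3 - k**2 + 2*k - 1)/5.
R(k) = B(k−1)·f(k)/C(k) = k*(k**3 - k**2 + 2*k - 1)/(5*k**3 + 5*k**2 + 8*k + 2); s_k = R·t_k = k*(-k**4 - k**2 - k + 1).
Δs = -5*k**4 - 10*k**3 - 13*k**2 - 10*k - 2, as required.
Telescoping: Σ = s_(9) − s_(1) = -59850 − (-2) = -59848.

Σ = -59848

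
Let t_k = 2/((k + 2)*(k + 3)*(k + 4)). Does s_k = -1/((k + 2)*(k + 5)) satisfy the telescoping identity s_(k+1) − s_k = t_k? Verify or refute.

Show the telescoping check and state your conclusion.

s_(k+1) = -1/((k + 3)*(k + 6))
s_(k+1) − s_k = 2*(k + 4)/(k**4 + 16*k**3 + 91*k**2 + 216*k + 180)
(s_(k+1) − s_k) − t_k = 2*(-3*k - 14)/(k**5 + 20*k**4 + 155*k**3 + 580*k**2 + 1044*k + 720)

Invalid: residual 2*(-3*k - 14)/(k**5 + 20*k**4 + 155*k**3 + 580*k**2 + 1044*k + 720) ≠ 0.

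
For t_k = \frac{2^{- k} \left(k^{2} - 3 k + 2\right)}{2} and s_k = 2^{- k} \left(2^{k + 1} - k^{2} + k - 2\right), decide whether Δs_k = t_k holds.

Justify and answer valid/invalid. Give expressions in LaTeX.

valid (s_(k+1) − s_k reduces to t_k)

s_(k+1) = (4*2**k - k**2 - k - 2)/(2*2**k)
s_(k+1) − s_k = (k**2 - 3*k + 2)/(2*2**k)
(s_(k+1) − s_k) − t_k = 0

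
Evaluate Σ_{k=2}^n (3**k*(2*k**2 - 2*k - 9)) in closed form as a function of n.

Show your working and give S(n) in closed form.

r(k) = 3*(2*k**2 + 2*k - 9)/(2*k**2 - 2*k - 9) after simplifying.
So A=3 and B=1, with C=k**2 - k - 9/2.
Solve (3)·f(k+1) − (1)·f(k) = k**2 - k - 9/2.
Degrees (0,0,2) ⇒ d ≤ 2.
A polynomial solution: f(k) = k*(k - 4)/2.
Get s_k = R·t_k = 3**k*k*(k - 4) with R(k) = B(k−1)f(k)/C(k) = k*(k - 4)/(2*k**2 - 2*k - 9).
Δs = 3**k*(2*k**2 - 2*k - 9), as required.
Evaluate: s_(n+1) = 3**(n + 1)*(n**2 - 2*n - 3); subtract s_(2) = -36 ⇒ S(n) = 3*3**n*n**2 - 6*3**n*n - 9*3**n + 36.

S(n) = 3*3**n*n**2 - 6*3**n*n - 9*3**n + 36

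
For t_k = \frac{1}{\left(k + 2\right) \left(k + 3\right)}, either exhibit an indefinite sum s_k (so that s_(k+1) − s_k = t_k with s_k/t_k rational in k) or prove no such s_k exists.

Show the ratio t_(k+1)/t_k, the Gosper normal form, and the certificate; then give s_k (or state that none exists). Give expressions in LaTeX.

s_k = \frac{k}{2 \left(k + 2\right)}

t_(k+1)/t_k = (k + 2)/(k + 4).
Take A(k)=k + 2, B(k)=k + 4, C(k)=1.
Set up (k + 2)·f(k+1) − (k + 3)·f(k) − (1) = 0.
Degrees (1,1,0) ⇒ d ≤ 1.
A polynomial solution: f(k) = k/2.
Then R = B(k−1)f/C = k*(k + 3)/2, so s_k = R(k)·t_k = k/(2*(k + 2)).
s_(k+1) − s_k = 1/(k**2 + 5*k + 6) = t_k.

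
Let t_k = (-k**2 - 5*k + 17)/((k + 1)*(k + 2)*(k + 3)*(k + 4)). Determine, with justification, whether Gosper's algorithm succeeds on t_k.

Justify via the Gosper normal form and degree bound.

Yes. s_k = k*(2*k**2 + 15*k + 34)/(3*(k + 1)*(k + 2)*(k + 3)).

r(k) = (k + 1)*(5*k + (k + 1)**2 - 12)/((k + 5)*(k**2 + 5*k - 17)) after simplifying.
Factor: A=k + 1; B=k + 5; C=k**2 + 5*k - 17.
f must satisfy (k + 1)·f(k+1) − (k + 4)·f(k) = k**2 + 5*k - 17.
d = 3 from the (1,1,2) case.
Solve for f: f(k) = -k*(2*k**2 + 15*k + 34)/3 (degree 3 ≤ 3).
So s_k = (B(k−1)f/C)·t_k = (-k*(k + 4)*(2*k**2 + 15*k + 34)/(3*(k**2 + 5*k - 17)))·t_k = k*(2*k**2 + 15*k + 34)/(3*(k + 1)*(k + 2)*(k + 3)).
Verify: (-k**2 - 5*k + 17)/(k**4 + 10*k**3 + 35*k**2 + 50*k + 24) matches t_k.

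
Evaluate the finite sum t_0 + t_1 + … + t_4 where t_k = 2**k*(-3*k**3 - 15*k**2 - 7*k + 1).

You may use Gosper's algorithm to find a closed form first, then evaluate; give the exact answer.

Σ = -9667

t_(k+1)/t_k = 2*(3*k**3 + 24*k**2 + 46*k + 24)/(3*k**3 + 15*k**2 + 7*k - 1).
Normal form (A,B,C) = (2, 1, k**3 + 5*k**2 + 7*k/3 - 1/3).
Set up (2)·f(k+1) − (1)·f(k) − (k**3 + 5*k**2 + 7*k/3 - 1/3) = 0.
d = 3 from the (0,0,3) case.
Match coefficients ⇒ f(k) = (3*k**3 - 3*k**2 + k - 3)/3.
R(k) = B(k−1)·f(k)/C(k) = (3*k**3 - 3*k**2 + k - 3)/(3*k**3 + 15*k**2 + 7*k - 1); s_k = R·t_k = 2**k*(-3*k**3 + 3*k**2 - k + 3).
Check: Δs_k = 2**k*(-3*k**3 - 15*k**2 - 7*k + 1). ✓
Σ_(k=0)^(4) t_k = s_(5) − s_(0) = -9664 − (3) = -9667.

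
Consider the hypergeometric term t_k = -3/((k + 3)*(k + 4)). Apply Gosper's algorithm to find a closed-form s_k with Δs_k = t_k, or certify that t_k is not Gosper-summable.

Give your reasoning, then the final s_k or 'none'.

t_(k+1)/t_k = (k + 3)/(k + 5).
Gosper form: A/B · C(k+1)/C(k) with A=k + 3, B=k + 5, C=1.
Need (k + 3)·f(k+1) − (k + 4)·f(k) = 1.
d = 1 from the (1,1,0) case.
Match coefficients ⇒ f(k) = k/3.
Get s_k = R·t_k = -k/(k + 3) with R(k) = B(k−1)f(k)/C(k) = k*(k + 4)/3.
s_(k+1) − s_k = -3/(k**2 + 7*k + 12) = t_k.

s_k = -k/(k + 3)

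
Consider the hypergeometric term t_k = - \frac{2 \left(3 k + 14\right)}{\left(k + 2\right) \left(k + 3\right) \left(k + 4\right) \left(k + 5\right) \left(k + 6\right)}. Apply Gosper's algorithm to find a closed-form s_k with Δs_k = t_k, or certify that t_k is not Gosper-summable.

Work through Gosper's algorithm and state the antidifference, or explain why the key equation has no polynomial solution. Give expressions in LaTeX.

r(k) = (k + 2)*(3*k + 17)/((k + 7)*(3*k + 14)) after simplifying.
So A=k + 2 and B=k + 7, with C=k + 14/3.
Set up (k + 2)·f(k+1) − (k + 6)·f(k) − (k + 14/3) = 0.
d = 4 from the (1,1,1) case.
Solve for f: f(k) = k*(k + 4)*(k**2 + 10*k + 31)/90 (degree 4 ≤ 4).
So s_k = (B(k−1)f/C)·t_k = (k*(k + 4)*(k + 6)*(k**2 + 10*k + 31)/(30*(3*k + 14)))·t_k = k*(-k**2 - 10*k - 31)/(15*(k**3 + 10*k**2 + 31*k + 30)).
Check: Δs_k = 2*(-3*k - 14)/(k**5 + 20*k**4 + 155*k**3 + 580*k**2 + 1044*k + 720). ✓

s_k = \frac{k \left(- k^{2} - 10 k - 31\right)}{15 \left(k^{3} + 10 k^{2} + 31 k + 30\right)}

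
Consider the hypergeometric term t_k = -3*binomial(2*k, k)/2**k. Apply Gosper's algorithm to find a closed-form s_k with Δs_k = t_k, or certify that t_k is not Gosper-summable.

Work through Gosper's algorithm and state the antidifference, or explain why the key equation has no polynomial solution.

not Gosper-summable; s_k does not exist

Compute t_(k+1)/t_k: get (2*k + 1)/(k + 1).
Take A(k)=2*k + 1, B(k)=k + 1, C(k)=1.
Solve (2*k + 1)·f(k+1) − (k)·f(k) = 1.
From deg A=1, deg B=1, deg C=0: d=-1.
d = -1 < 0 ⇒ no nonzero polynomial f; not summable.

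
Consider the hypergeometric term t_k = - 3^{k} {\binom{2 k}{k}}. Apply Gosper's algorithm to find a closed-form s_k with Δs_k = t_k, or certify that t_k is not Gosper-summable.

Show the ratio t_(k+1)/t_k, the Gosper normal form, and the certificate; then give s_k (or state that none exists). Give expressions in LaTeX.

r(k) = 6*(2*k + 1)/(k + 1) after simplifying.
Take A(k)=12*k + 6, B(k)=k + 1, C(k)=1.
f must satisfy (12*k + 6)·f(k+1) − (k)·f(k) = 1.
From deg A=1, deg B=1, deg C=0: d=-1.
deg f ≤ -1 is impossible — no certificate.

not Gosper-summable; s_k does not exist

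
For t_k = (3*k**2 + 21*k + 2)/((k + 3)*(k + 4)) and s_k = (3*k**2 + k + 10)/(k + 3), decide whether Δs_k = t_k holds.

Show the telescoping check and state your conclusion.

valid (s_(k+1) − s_k reduces to t_k)

s_(k+1) = (k + 3*(k + 1)**2 + 11)/(k + 4)
s_(k+1) − s_k = (3*k**2 + 21*k + 2)/(k**2 + 7*k + 12)
(s_(k+1) − s_k) − t_k = 0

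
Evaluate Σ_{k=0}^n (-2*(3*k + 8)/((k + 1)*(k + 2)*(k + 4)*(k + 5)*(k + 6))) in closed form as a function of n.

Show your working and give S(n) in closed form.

t_(k+1)/t_k = (k + 1)*(k + 4)*(3*k + 11)/((k + 3)*(k + 7)*(3*k + 8)).
Take A(k)=k + 1, B(k)=k + 7, C(k)=k**2 + 17*k/3 + 8.
Solve (k + 1)·f(k+1) − (k + 6)·f(k) = k**2 + 17*k/3 + 8.
d = 5 from the (1,1,2) case.
A polynomial solution: f(k) = k*(k + 2)*(k + 3)*(k**2 + 10*k + 29)/60.
R(k) = B(k−1)·f(k)/C(k) = k*(k + 2)*(k + 6)*(k**2 + 10*k + 29)/(20*(3*k + 8)); s_k = R·t_k = k*(-k**2 - 10*k - 29)/(10*(k**3 + 10*k**2 + 29*k + 20)).
Δs = 2*(-3*k - 8)/(k**5 + 18*k**4 + 121*k**3 + 372*k**2 + 508*k + 240), as required.
Σ_(k=0)^n t_k = s_(n+1) − s_(0) = ((-n**3 - 13*n**2 - 52*n - 40)/(10*(n**3 + 13*n**2 + 52*n + 60))) − (0), i.e. (-n**3 - 13*n**2 - 52*n - 40)/(10*(n**3 + 13*n**2 + 52*n + 60)).

S(n) = (-n**3 - 13*n**2 - 52*n - 40)/(10*(n**3 + 13*n**2 + 52*n + 60))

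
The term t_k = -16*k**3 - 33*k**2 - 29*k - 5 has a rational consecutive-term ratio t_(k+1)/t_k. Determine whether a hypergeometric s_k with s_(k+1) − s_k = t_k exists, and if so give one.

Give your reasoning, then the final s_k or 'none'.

s_k = k*(-4*k**3 - 3*k**2 - 2*k + 4)

r(k) = (16*k**3 + 81*k**2 + 143*k + 83)/(16*k**3 + 33*k**2 + 29*k + 5) after simplifying.
Factor: A=1; B=1; C=k**3 + 33*k**2/16 + 29*k/16 + 5/16.
Solve (1)·f(k+1) − (1)·f(k) = k**3 + 33*k**2/16 + 29*k/16 + 5/16.
d = 4 from the (0,0,3) case.
Solve for f: f(k) = k*(4*k**3 + 3*k**2 + 2*k - 4)/16 (degree 4 ≤ 4).
R(k) = B(k−1)·f(k)/C(k) = k*(4*k**3 + 3*k**2 + 2*k - 4)/(16*k**3 + 33*k**2 + 29*k + 5); s_k = R·t_k = k*(-4*k**3 - 3*k**2 - 2*k + 4).
s_(k+1) − s_k = -16*k**3 - 33*k**2 - 29*k - 5 = t_k.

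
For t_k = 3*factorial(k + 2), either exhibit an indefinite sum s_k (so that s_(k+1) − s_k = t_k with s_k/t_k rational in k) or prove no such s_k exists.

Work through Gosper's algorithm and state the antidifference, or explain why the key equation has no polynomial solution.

t_(k+1)/t_k = k + 3.
Take A(k)=k + 3, B(k)=1, C(k)=1.
Solve (k + 3)·f(k+1) − (1)·f(k) = 1.
From deg A=1, deg B=0, deg C=0: d=-1.
Negative degree bound (-1): no f exists, t_k not Gosper-summable.

none — t_k is not Gosper-summable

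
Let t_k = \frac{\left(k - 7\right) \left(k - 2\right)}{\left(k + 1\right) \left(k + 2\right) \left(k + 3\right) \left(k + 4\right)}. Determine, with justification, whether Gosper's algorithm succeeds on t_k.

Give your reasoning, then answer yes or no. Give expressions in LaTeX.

Yes. s_k = \frac{k \left(2 k^{2} + 9 k + 31\right)}{3 \left(k^{3} + 6 k^{2} + 11 k + 6\right)}.

The ratio is (k - 6)*(k - 1)*(k + 1)/((k - 7)*(k - 2)*(k + 5)).
Normal form (A,B,C) = (k + 1, k + 5, k**2 - 9*k + 14).
Set up (k + 1)·f(k+1) − (k + 4)·f(k) − (k**2 - 9*k + 14) = 0.
d = 3 from the (1,1,2) case.
Coefficient equations give f(k) = k*(2*k**2 + 9*k + 31)/3.
Get s_k = R·t_k = k*(2*k**2 + 9*k + 31)/(3*(k**3 + 6*k**2 + 11*k + 6)) with R(k) = B(k−1)f(k)/C(k) = k*(k + 4)*(2*k**2 + 9*k + 31)/(3*(k - 7)*(k - 2)).
Check: Δs_k = (k**2 - 9*k + 14)/(k**4 + 10*k**3 + 35*k**2 + 50*k + 24). ✓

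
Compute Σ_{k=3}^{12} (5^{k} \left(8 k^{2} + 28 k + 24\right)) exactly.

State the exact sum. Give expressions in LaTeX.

Σ = 445556637500

r(k) = 5*(2*k**2 + 11*k + 15)/(2*k**2 + 7*k + 6) after simplifying.
Take A(k)=5, B(k)=1, C(k)=k**2 + 7*k/2 + 3.
f must satisfy (5)·f(k+1) − (1)·f(k) = k**2 + 7*k/2 + 3.
Degrees (0,0,2) ⇒ d ≤ 2.
Solve for f: f(k) = (2*k**2 + 2*k + 1)/8 (degree 2 ≤ 2).
R(k) = B(k−1)·f(k)/C(k) = (2*k**2 + 2*k + 1)/(4*(k + 2)*(2*k + 3)); s_k = R·t_k = 5**k*(2*k**2 + 2*k + 1).
Verify: 5**k*(8*k**2 + 28*k + 24) matches t_k.
Telescoping: Σ = s_(13) − s_(3) = 445556640625 − (3125) = 445556637500.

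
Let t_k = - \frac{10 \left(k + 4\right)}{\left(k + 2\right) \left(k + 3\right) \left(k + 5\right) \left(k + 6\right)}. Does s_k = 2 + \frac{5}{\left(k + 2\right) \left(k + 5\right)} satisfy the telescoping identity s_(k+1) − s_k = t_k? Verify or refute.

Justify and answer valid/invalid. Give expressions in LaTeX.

Valid — Δs_k = t_k.

s_(k+1) = 2 + 5/((k + 3)*(k + 6))
s_(k+1) − s_k = 10*(-k - 4)/(k**4 + 16*k**3 + 91*k**2 + 216*k + 180)
(s_(k+1) − s_k) − t_k = 0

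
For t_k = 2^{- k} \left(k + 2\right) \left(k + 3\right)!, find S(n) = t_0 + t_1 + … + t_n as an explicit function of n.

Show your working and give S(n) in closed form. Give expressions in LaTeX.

r(k) = (k + 3)*(k + 4)/(2*(k + 2)) after simplifying.
Normal form (A,B,C) = (k/2 + 2, 1, k + 2).
Need (k/2 + 2)·f(k+1) − (1)·f(k) = k + 2.
Degrees (1,0,1) ⇒ d ≤ 0.
Match coefficients ⇒ f(k) = 2.
R(k) = B(k−1)·f(k)/C(k) = 2/(k + 2); s_k = R·t_k = 2**(1 - k)*factorial(k + 3).
Check: Δs_k = (k + 2)*factorial(k + 3)/2**k. ✓
Evaluate: s_(n+1) = factorial(n + 4)/2**n; subtract s_(0) = 12 ⇒ S(n) = -12 + factorial(n + 4)/2**n.

S(n) = -12 + 2^{- n} \left(n + 4\right)!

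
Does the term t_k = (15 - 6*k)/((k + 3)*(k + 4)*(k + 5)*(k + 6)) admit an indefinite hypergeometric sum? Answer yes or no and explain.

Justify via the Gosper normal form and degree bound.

Yes. s_k = k*(k**2 + 12*k + 137)/(30*(k + 3)*(k + 4)*(k + 5)).

Compute t_(k+1)/t_k: get (k + 3)*(2*k - 3)/((k + 7)*(2*k - 5)).
Factor: A=k + 3; B=k + 7; C=k - 5/2.
Need (k + 3)·f(k+1) − (k + 6)·f(k) = k - 5/2.
From deg A=1, deg B=1, deg C=1: d=3.
Solving with deg f ≤ 3: f(k) = -k*(k**2 + 12*k + 137)/180.
Then R = B(k−1)f/C = -k*(k + 6)*(k**2 + 12*k + 137)/(90*(2*k - 5)), so s_k = R(k)·t_k = k*(k**2 + 12*k + 137)/(30*(k + 3)*(k + 4)*(k + 5)).
Verify: 3*(5 - 2*k)/(k**4 + 18*k**3 + 119*k**2 + 342*k + 360) matches t_k.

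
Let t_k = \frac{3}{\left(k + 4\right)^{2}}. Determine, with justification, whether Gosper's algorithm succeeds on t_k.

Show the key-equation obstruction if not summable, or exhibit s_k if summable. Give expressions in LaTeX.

No. Not Gosper-summable.

The ratio is (k + 4)**2/(k + 5)**2.
Gosper form: A/B · C(k+1)/C(k) with A=k**2 + 8*k + 16, B=k**2 + 10*k + 25, C=1.
Solve (k**2 + 8*k + 16)·f(k+1) − (k**2 + 8*k + 16)·f(k) = 1.
Bound: deg f ≤ 0.
f = c0 ⇒ A·f(k+1) − B(k−1)·f(k) − C = -1. The system {-1 = 0} is inconsistent; no antidifference.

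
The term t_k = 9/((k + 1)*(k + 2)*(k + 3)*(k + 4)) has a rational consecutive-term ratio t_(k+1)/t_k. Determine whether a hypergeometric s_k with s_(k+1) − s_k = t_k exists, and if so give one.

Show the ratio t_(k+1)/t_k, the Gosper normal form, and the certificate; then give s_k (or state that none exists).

Step 1: r(k) = (k + 1)/(k + 5).
Take A(k)=k + 1, B(k)=k + 5, C(k)=1.
Key eq: (k + 1)·f(k+1) = (k + 4)·f(k) + (1).
d = 3 from the (1,1,0) case.
Solving with deg f ≤ 3: f(k) = k*(k**2 + 6*k + 11)/18.
Then R = B(k−1)f/C = k*(k + 4)*(k**2 + 6*k + 11)/18, so s_k = R(k)·t_k = k*(k**2 + 6*k + 11)/(2*(k + 1)*(k + 2)*(k + 3)).
s_(k+1) − s_k = 9/(k**4 + 10*k**3 + 35*k**2 + 50*k + 24) = t_k.

s_k = k*(k**2 + 6*k + 11)/(2*(k + 1)*(k + 2)*(k + 3))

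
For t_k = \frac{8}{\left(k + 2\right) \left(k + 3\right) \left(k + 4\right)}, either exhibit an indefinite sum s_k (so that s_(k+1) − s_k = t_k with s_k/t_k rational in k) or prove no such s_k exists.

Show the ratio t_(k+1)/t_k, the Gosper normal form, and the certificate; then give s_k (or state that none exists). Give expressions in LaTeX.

s_k = \frac{2 k \left(k + 5\right)}{3 \left(k + 2\right) \left(k + 3\right)}

r(k) = (k + 2)/(k + 5) after simplifying.
Factor: A=k + 2; B=k + 5; C=1.
Solve (k + 2)·f(k+1) − (k + 4)·f(k) = 1.
From deg A=1, deg B=1, deg C=0: d=2.
Solve for f: f(k) = k*(k + 5)/12 (degree 2 ≤ 2).
Certificate R = B(k−1)f/C = k*(k + 4)*(k + 5)/12 gives s_k = 2*k*(k + 5)/(3*(k + 2)*(k + 3)).
Δs = 8/(k**3 + 9*k**2 + 26*k + 24), as required.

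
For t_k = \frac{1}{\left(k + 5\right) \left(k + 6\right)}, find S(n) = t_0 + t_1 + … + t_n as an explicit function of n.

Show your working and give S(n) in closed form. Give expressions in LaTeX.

Ratio r(k) = (k + 5)/(k + 7).
Take A(k)=k + 5, B(k)=k + 7, C(k)=1.
f must satisfy (k + 5)·f(k+1) − (k + 6)·f(k) = 1.
d = 1 from the (1,1,0) case.
A polynomial solution: f(k) = k/5.
Certificate R = B(k−1)f/C = k*(k + 6)/5 gives s_k = k/(5*(k + 5)).
Verify: 1/(k**2 + 11*k + 30) matches t_k.
Evaluate: s_(n+1) = (n + 1)/(5*(n + 6)); subtract s_(0) = 0 ⇒ S(n) = (n + 1)/(5*(n + 6)).

S(n) = \frac{n + 1}{5 \left(n + 6\right)}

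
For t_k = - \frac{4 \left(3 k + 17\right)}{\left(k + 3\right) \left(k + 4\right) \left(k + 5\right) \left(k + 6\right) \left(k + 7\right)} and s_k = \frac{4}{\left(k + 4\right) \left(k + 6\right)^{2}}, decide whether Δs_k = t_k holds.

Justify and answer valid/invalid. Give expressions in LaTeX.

Invalid: residual \frac{12 \left(4 k^{2} + 47 k + 137\right)}{k^{7} + 38 k^{6} + 612 k^{5} + 5410 k^{4} + 28319 k^{3} + 87672 k^{2} + 148428 k + 105840} ≠ 0.

s_(k+1) = 4/((k + 5)*(k + 7)**2)
s_(k+1) − s_k = 4/((k + 5)*(k + 7)**2) - 4/((k + 4)*(k + 6)**2)
(s_(k+1) − s_k) − t_k = 12*(4*k**2 + 47*k + 137)/(k**7 + 38*k**6 + 612*k**5 + 5410*k**4 + 28319*k**3 + 87672*k**2 + 148428*k + 105840)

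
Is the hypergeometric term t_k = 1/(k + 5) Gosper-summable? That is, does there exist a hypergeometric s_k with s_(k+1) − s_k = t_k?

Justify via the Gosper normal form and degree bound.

No. Not Gosper-summable.

The ratio is (k + 5)/(k + 6).
Gosper form: A/B · C(k+1)/C(k) with A=k + 5, B=k + 6, C=1.
Need (k + 5)·f(k+1) − (k + 5)·f(k) = 1.
Bound: deg f ≤ 0.
f = c0 ⇒ A·f(k+1) − B(k−1)·f(k) − C = -1. The system {-1 = 0} is inconsistent; no antidifference.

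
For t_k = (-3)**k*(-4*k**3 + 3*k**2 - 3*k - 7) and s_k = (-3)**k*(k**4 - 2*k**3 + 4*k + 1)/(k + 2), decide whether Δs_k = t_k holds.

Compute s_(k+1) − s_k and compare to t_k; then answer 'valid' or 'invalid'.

Invalid: residual (-3)**k*(4*k**4 + 6*k**3 - 6*k**2 + 16*k + 15)/(k**2 + 5*k + 6) ≠ 0.

s_(k+1) = (-3)**(k + 1)*(k**4 + 2*k**3 + 2*k + 4)/(k + 3)
s_(k+1) − s_k = (-3)**k*(-4*k**5 - 13*k**4 - 6*k**3 - 10*k**2 - 37*k - 27)/(k**2 + 5*k + 6)
(s_(k+1) − s_k) − t_k = (-3)**k*(4*k**4 + 6*k**3 - 6*k**2 + 16*k + 15)/(k**2 + 5*k + 6)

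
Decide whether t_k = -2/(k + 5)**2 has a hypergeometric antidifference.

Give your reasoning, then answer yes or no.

Compute t_(k+1)/t_k: get (k + 5)**2/(k + 6)**2.
Normal form (A,B,C) = (k**2 + 10*k + 25, k**2 + 12*k + 36, 1).
Solve (k**2 + 10*k + 25)·f(k+1) − (k**2 + 10*k + 25)·f(k) = 1.
Bound: deg f ≤ 0.
f = c0 ⇒ A·f(k+1) − B(k−1)·f(k) − C = -1. The system {-1 = 0} is inconsistent; no antidifference.

No. Not Gosper-summable.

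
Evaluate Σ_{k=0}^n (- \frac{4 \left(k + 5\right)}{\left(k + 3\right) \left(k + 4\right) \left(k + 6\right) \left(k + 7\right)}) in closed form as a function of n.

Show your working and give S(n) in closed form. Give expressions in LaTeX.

S(n) = \frac{- n^{2} - 11 n - 10}{9 \left(n^{2} + 11 n + 28\right)}

t_(k+1)/t_k = (k + 3)*(k + 6)**2/((k + 5)**2*(k + 8)).
A = k + 3, B = k + 8, C = k**2 + 10*k + 25.
Set up (k + 3)·f(k+1) − (k + 7)·f(k) − (k**2 + 10*k + 25) = 0.
d = 4 from the (1,1,2) case.
Match coefficients ⇒ f(k) = k*(k + 4)*(k + 5)*(k + 9)/36.
Get s_k = R·t_k = k*(-k - 9)/(9*(k**2 + 9*k + 18)) with R(k) = B(k−1)f(k)/C(k) = k*(k + 4)*(k + 7)*(k + 9)/(36*(k + 5)).
Δs = 4*(-k - 5)/(k**4 + 20*k**3 + 145*k**2 + 450*k + 504), as required.
s_(n+1) = (-n**2 - 11*n - 10)/(9*(n**2 + 11*n + 28)) and s_(0) = 0, so S(n) = (-n**2 - 11*n - 10)/(9*(n**2 + 11*n + 28)).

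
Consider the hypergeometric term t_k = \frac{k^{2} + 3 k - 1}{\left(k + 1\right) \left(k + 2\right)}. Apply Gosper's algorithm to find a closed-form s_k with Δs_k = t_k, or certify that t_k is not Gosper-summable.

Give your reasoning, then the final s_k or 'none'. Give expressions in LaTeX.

The ratio is (k + 1)*(3*k + (k + 1)**2 + 2)/((k + 3)*(k**2 + 3*k - 1)).
A = k + 1, B = k + 3, C = k**2 + 3*k - 1.
Key eq: (k + 1)·f(k+1) = (k + 2)·f(k) + (k**2 + 3*k - 1).
Degrees (1,1,2) ⇒ d ≤ 2.
Match coefficients ⇒ f(k) = k*(k - 2).
Get s_k = R·t_k = k*(k - 2)/(k + 1) with R(k) = B(k−1)f(k)/C(k) = k*(k - 2)*(k + 2)/(k**2 + 3*k - 1).
Δs = (k**2 + 3*k - 1)/(k**2 + 3*k + 2), as required.

s_k = \frac{k \left(k - 2\right)}{k + 1}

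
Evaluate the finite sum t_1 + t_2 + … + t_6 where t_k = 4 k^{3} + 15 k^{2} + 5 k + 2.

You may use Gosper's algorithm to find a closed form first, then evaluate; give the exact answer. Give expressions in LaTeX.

Σ = 3246

The ratio is (4*k**3 + 27*k**2 + 47*k + 26)/(4*k**3 + 15*k**2 + 5*k + 2).
So A=1 and B=1, with C=k**3 + 15*k**2/4 + 5*k/4 + 1/2.
Need (1)·f(k+1) − (1)·f(k) = k**3 + 15*k**2/4 + 5*k/4 + 1/2.
deg f ≤ 4 (via 0,0,3).
Coefficient equations give f(k) = k*(k**3 + 3*k**2 - 4*k + 2)/4.
Get s_k = R·t_k = k*(k**3 + 3*k**2 - 4*k + 2) with R(k) = B(k−1)f(k)/C(k) = k*(k**3 + 3*k**2 - 4*k + 2)/(4*k**3 + 15*k**2 + 5*k + 2).
Check: Δs_k = 4*k**3 + 15*k**2 + 5*k + 2. ✓
Sum = s_(7) − s_(1); s_(7) = 3248, s_(1) = 2 ⇒ 3246.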